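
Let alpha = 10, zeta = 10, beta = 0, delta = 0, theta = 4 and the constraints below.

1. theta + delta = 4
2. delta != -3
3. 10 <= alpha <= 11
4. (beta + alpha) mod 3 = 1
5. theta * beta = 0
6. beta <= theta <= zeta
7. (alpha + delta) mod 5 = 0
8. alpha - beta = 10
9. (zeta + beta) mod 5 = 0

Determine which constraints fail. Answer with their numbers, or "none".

1. theta + delta = 4 + 0 = 4 — OK.
2. delta = 0, and 0 ≠ -3 — OK.
3. alpha = 10 lies in [10, 11] — OK.
4. beta + alpha = 10; 10 mod 3 = 1 — OK.
5. theta * beta = 4 * 0 = 0 — OK.
6. values 0 <= 4 <= 10 — OK.
7. alpha + delta = 10; 10 mod 5 = 0 — OK.
8. alpha - beta = 10 - 0 = 10 — OK.
9. zeta + beta = 10; 10 mod 5 = 0 — OK.

No violations.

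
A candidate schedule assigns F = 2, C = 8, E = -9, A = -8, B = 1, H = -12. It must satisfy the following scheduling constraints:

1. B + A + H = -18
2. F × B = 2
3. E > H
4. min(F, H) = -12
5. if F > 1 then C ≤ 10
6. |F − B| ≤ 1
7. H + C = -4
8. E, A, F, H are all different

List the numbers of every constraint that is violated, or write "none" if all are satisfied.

1. B + A + H = 1 + (-8) + (-12) = -19, not -18 — fails.
2. F × B = 2 × 1 = 2 — holds.
3. E = -9, H = -12; -9 > -12 — holds.
4. min(2, -12) = -12 — holds.
5. F = 2 > 1, so we need C ≤ 10; C = 8 ≤ 10 — holds.
6. |2 − 1| = 1; 1 ≤ 1 — holds.
7. H + C = -12 + 8 = -4 — holds.
8. values -9, -8, 2, -12 are pairwise distinct — holds.

No — constraint 1 is not satisfied.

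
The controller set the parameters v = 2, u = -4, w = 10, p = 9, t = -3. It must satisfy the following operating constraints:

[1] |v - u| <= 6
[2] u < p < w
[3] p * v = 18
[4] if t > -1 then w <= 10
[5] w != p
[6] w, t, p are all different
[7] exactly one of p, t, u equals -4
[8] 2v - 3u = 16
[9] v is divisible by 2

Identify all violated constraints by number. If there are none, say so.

[1] |2 - (-4)| = 6; 6 ≤ 6 — OK.
[2] values -4 < 9 < 10 — OK.
[3] p * v = 9 * 2 = 18 — OK.
[4] t = -3, not > -1; antecedent false, conditional vacuously true — OK.
[5] w = 10, p = 9; distinct — OK.
[6] values 10, -3, 9 are pairwise distinct — OK.
[7] p=9, t=-3, u=-4; 1 of them equals -4 — OK.
[8] 2v - 3u = 2(2) - 3(-4) = 16 — OK.
[9] 2 / 2 = 1, so 2 divides 2 — OK.

No violations.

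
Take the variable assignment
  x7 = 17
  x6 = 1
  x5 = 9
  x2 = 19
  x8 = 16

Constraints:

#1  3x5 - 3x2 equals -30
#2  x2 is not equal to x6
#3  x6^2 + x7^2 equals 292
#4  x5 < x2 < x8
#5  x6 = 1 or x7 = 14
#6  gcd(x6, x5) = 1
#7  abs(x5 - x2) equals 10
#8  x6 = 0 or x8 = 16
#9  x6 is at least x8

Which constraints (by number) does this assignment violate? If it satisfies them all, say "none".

#1 3x5 - 3x2 = 3(9) - 3(19) = -30 — satisfied.
#2 x2 = 19, x6 = 1; distinct — satisfied.
#3 x6^2 + x7^2 = 1^2 + 17^2 = 1 + 289 = 290, not 292 — violated.
#4 values 9, 19, 16; x2 = 19 is not < x8 = 16 — violated.
#5 x6 = 1 = 1 (first disjunct) — satisfied.
#6 gcd(1, 9) = 1 — satisfied.
#7 abs(9 - 19) = 10 — satisfied.
#8 x6 = 1 ≠ 0, but x8 = 16 = 16 (second disjunct) — satisfied.
#9 x6 = 1, x8 = 16; 1 < 16 (want ≥) — violated.

Constraints 3, 4, and 9 do not hold.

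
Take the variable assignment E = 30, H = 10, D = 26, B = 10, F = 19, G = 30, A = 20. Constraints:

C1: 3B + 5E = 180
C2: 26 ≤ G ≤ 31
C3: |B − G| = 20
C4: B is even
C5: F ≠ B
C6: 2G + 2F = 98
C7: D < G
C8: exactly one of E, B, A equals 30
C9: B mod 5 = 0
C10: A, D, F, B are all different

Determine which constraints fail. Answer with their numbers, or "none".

C1: 3B + 5E = 3(10) + 5(30) = 180 — holds.
C2: G = 30 lies in [26, 31] — holds.
C3: |10 − 30| = 20 — holds.
C4: B = 10 is even — holds.
C5: F = 19, B = 10; distinct — holds.
C6: 2G + 2F = 2(30) + 2(19) = 98 — holds.
C7: D = 26, G = 30; 26 < 30 — holds.
C8: E=30, B=10, A=20; 1 of them equals 30 — holds.
C9: 10 mod 5 = 0 — holds.
C10: values 20, 26, 19, 10 are pairwise distinct — holds.

Yes — all constraints hold.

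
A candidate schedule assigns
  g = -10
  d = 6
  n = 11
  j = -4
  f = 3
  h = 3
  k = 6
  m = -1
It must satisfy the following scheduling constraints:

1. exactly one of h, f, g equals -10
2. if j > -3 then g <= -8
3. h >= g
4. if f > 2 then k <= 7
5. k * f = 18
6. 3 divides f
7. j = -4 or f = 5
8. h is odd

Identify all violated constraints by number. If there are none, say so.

1. h=3, f=3, g=-10; 1 of them equals -10  ✔
2. j = -4, not > -3; antecedent false, conditional vacuously true  ✔
3. h = 3, g = -10; 3 ≥ -10  ✔
4. f = 3 > 2, so we need k ≤ 7; k = 6 ≤ 7  ✔
5. k * f = 6 * 3 = 18  ✔
6. 3 / 3 = 1, so 3 divides 3  ✔
7. j = -4 = -4 (first disjunct)  ✔
8. h = 3 is odd  ✔

Yes — all constraints hold.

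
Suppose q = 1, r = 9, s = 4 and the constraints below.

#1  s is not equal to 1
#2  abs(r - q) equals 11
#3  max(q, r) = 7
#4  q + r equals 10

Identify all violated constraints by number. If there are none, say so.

#1 s = 4, and 4 ≠ 1  true
#2 abs(9 - 1) = 8, not 11  false
#3 max(1, 9) = 9, not 7  false
#4 q + r = 1 + 9 = 10  true

The assignment fails constraints 2 and 3.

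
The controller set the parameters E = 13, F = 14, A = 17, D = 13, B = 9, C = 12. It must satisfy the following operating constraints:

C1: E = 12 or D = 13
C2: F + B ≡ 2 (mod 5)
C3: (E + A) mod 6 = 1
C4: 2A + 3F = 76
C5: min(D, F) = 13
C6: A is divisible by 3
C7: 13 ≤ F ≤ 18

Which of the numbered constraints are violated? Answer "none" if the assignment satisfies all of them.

C1: E = 13 ≠ 12, but D = 13 = 13 (second disjunct) — holds.
C2: F + B = 23; 23 mod 5 = 3, not 2 — does not hold.
C3: E + A = 30; 30 mod 6 = 0, not 1 — does not hold.
C4: 2A + 3F = 2(17) + 3(14) = 76 — holds.
C5: min(13, 14) = 13 — holds.
C6: 17 = 3×5 + 2, so 3 does not divide 17 — does not hold.
C7: F = 14 lies in [13, 18] — holds.

Violated: 2, 3, 6.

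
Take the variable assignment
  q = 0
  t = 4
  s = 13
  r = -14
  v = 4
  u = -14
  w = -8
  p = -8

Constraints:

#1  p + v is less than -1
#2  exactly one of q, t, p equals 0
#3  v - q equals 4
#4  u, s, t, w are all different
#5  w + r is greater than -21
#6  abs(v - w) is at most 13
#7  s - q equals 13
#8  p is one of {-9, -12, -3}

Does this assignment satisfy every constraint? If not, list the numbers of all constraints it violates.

#1 p + v = -8 + 4 = -4; -4 < -1  true
#2 q=0, t=4, p=-8; 1 of them equals 0  true
#3 v - q = 4 - 0 = 4  true
#4 values -14, 13, 4, -8 are pairwise distinct  true
#5 w + r = -8 + (-14) = -22; -22 ≤ -21, bound -21 not met  false
#6 abs(4 - (-8)) = 12; 12 ≤ 13  true
#7 s - q = 13 - 0 = 13  true
#8 p = -8 is not in {-9, -12, -3}  false

Constraints 5, 8 are violated.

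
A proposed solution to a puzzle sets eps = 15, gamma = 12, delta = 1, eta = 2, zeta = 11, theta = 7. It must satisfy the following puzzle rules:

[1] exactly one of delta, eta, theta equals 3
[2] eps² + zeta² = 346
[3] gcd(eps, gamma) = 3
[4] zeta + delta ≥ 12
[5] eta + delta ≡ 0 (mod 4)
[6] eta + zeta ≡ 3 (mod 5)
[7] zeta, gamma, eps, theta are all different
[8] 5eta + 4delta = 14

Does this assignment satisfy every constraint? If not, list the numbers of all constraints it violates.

[1] delta=1, eta=2, theta=7; 0 of them equal 3, not exactly one — violated.
[2] eps² + zeta² = 15² + 11² = 225 + 121 = 346 — satisfied.
[3] gcd(15, 12) = 3 — satisfied.
[4] zeta + delta = 11 + 1 = 12; 12 ≥ 12 — satisfied.
[5] eta + delta = 3; 3 mod 4 = 3, not 0 — violated.
[6] eta + zeta = 13; 13 mod 5 = 3 — satisfied.
[7] values 11, 12, 15, 7 are pairwise distinct — satisfied.
[8] 5eta + 4delta = 5(2) + 4(1) = 14 — satisfied.

No — constraints 1, 5 are not satisfied.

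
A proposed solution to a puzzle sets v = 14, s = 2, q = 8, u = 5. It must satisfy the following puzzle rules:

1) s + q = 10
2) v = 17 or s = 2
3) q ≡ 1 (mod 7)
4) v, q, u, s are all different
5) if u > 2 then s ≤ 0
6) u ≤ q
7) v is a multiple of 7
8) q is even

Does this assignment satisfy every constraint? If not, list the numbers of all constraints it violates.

1) s + q = 2 + 8 = 10  holds
2) v = 14 ≠ 17, but s = 2 = 2 (second disjunct)  holds
3) 8 mod 7 = 1  holds
4) values 14, 8, 5, 2 are pairwise distinct  holds
5) u = 5 > 2, so we need s ≤ 0; but s = 2 > 0  fails
6) u = 5, q = 8; 5 ≤ 8  holds
7) 14 / 7 = 2, so 7 divides 14  holds
8) q = 8 is even  holds

Violated: 5.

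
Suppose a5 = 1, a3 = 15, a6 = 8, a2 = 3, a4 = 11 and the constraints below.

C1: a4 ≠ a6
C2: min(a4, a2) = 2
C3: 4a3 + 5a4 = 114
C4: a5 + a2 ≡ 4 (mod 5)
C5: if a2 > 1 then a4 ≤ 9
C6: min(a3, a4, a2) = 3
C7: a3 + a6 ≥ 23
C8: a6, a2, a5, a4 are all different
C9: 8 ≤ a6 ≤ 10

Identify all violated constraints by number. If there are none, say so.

No — constraints 2, 3, 5 are not satisfied.

C1: a4 = 11, a6 = 8; distinct — OK.
C2: min(11, 3) = 3, not 2 — violated.
C3: 4a3 + 5a4 = 4(15) + 5(11) = 115, not 114 — violated.
C4: a5 + a2 = 4; 4 mod 5 = 4 — OK.
C5: a2 = 3 > 1, so we need a4 ≤ 9; but a4 = 11 > 9 — violated.
C6: min(15, 11, 3) = 3 — OK.
C7: a3 + a6 = 15 + 8 = 23; 23 ≥ 23 — OK.
C8: values 8, 3, 1, 11 are pairwise distinct — OK.
C9: a6 = 8 lies in [8, 10] — OK.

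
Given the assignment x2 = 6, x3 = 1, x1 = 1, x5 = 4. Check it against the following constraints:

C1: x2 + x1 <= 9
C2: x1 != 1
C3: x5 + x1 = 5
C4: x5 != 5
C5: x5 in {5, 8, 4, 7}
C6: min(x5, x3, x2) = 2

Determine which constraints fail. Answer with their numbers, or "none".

C1: x2 + x1 = 6 + 1 = 7; 7 ≤ 9  OK
C2: x1 = 1, but 1 is required to differ  FAIL
C3: x5 + x1 = 4 + 1 = 5  OK
C4: x5 = 4, and 4 ≠ 5  OK
C5: x5 = 4 is in {5, 8, 4, 7}  OK
C6: min(4, 1, 6) = 1, not 2  FAIL

Constraints 2 and 6 are violated.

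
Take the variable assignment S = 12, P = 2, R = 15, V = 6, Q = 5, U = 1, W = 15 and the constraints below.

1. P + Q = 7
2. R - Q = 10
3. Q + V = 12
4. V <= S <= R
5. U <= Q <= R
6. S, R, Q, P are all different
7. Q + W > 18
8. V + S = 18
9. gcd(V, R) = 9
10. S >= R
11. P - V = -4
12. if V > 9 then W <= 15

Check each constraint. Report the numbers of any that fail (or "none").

1. P + Q = 2 + 5 = 7  OK
2. R - Q = 15 - 5 = 10  OK
3. Q + V = 5 + 6 = 11, not 12  FAIL
4. values 6 <= 12 <= 15  OK
5. values 1 <= 5 <= 15  OK
6. values 12, 15, 5, 2 are pairwise distinct  OK
7. Q + W = 5 + 15 = 20; 20 > 18  OK
8. V + S = 6 + 12 = 18  OK
9. gcd(6, 15) = 3, not 9  FAIL
10. S = 12, R = 15; 12 < 15 (want ≥)  FAIL
11. P - V = 2 - 6 = -4  OK
12. V = 6, not > 9; antecedent false, conditional vacuously true  OK

Constraints 3, 9, and 10 are violated.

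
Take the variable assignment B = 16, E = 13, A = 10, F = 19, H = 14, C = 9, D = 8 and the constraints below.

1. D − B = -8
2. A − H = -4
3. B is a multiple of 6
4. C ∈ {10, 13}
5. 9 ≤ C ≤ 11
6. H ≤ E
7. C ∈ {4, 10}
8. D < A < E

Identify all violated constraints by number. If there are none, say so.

1. D − B = 8 − 16 = -8 — holds.
2. A − H = 10 − 14 = -4 — holds.
3. 16 = 6×2 + 4, so 6 does not divide 16 — fails.
4. C = 9 is not in {10, 13} — fails.
5. C = 9 lies in [9, 11] — holds.
6. H = 14, E = 13; 14 > 13 (want ≤) — fails.
7. C = 9 is not in {4, 10} — fails.
8. values 8 < 10 < 13 — holds.

The assignment fails constraints 3, 4, 6, 7.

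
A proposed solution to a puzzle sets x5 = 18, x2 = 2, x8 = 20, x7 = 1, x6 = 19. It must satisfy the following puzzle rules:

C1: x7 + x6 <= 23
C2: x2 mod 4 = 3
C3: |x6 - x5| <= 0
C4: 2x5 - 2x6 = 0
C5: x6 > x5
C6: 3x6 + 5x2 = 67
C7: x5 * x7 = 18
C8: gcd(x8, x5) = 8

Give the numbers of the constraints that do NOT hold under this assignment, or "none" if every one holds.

C1: x7 + x6 = 1 + 19 = 20; 20 ≤ 23 — satisfied.
C2: 2 mod 4 = 2, not 3 — violated.
C3: |19 - 18| = 1; 1 > 0, exceeds bound 0 — violated.
C4: 2x5 - 2x6 = 2(18) - 2(19) = -2, not 0 — violated.
C5: x6 = 19, x5 = 18; 19 > 18 — satisfied.
C6: 3x6 + 5x2 = 3(19) + 5(2) = 67 — satisfied.
C7: x5 * x7 = 18 * 1 = 18 — satisfied.
C8: gcd(20, 18) = 2, not 8 — violated.

Constraints 2, 3, 4, 8 do not hold.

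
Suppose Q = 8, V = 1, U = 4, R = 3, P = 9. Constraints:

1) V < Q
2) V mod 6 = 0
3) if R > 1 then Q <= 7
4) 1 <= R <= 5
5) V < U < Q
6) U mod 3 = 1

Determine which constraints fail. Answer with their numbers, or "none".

1) V = 1, Q = 8; 1 < 8  true
2) 1 mod 6 = 1, not 0  false
3) R = 3 > 1, so we need Q ≤ 7; but Q = 8 > 7  false
4) R = 3 lies in [1, 5]  true
5) values 1 < 4 < 8  true
6) 4 mod 3 = 1  true

Violated: 2, 3.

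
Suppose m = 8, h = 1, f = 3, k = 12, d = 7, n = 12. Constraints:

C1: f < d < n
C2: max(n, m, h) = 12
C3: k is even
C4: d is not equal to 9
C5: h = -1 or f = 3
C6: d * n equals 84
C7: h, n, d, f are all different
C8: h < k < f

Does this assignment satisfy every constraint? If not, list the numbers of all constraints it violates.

C1: values 3 < 7 < 12 — satisfied.
C2: max(12, 8, 1) = 12 — satisfied.
C3: k = 12 is even — satisfied.
C4: d = 7, and 7 ≠ 9 — satisfied.
C5: h = 1 ≠ -1, but f = 3 = 3 (second disjunct) — satisfied.
C6: d * n = 7 * 12 = 84 — satisfied.
C7: values 1, 12, 7, 3 are pairwise distinct — satisfied.
C8: values 1, 12, 3; k = 12 is not < f = 3 — violated.

Constraint 8 does not hold.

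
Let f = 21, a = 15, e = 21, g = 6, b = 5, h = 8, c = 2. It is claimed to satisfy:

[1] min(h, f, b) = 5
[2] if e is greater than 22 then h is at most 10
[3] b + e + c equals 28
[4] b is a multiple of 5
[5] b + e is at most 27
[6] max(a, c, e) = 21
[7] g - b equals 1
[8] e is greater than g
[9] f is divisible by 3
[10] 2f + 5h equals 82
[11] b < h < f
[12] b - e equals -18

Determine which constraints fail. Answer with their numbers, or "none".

[1] min(8, 21, 5) = 5 — OK.
[2] e = 21, not > 22; antecedent false, conditional vacuously true — OK.
[3] b + e + c = 5 + 21 + 2 = 28 — OK.
[4] 5 / 5 = 1, so 5 divides 5 — OK.
[5] b + e = 5 + 21 = 26; 26 ≤ 27 — OK.
[6] max(15, 2, 21) = 21 — OK.
[7] g - b = 6 - 5 = 1 — OK.
[8] e = 21, g = 6; 21 > 6 — OK.
[9] 21 / 3 = 7, so 3 divides 21 — OK.
[10] 2f + 5h = 2(21) + 5(8) = 82 — OK.
[11] values 5 < 8 < 21 — OK.
[12] b - e = 5 - 21 = -16, not -18 — violated.

No — constraint 12 is not satisfied.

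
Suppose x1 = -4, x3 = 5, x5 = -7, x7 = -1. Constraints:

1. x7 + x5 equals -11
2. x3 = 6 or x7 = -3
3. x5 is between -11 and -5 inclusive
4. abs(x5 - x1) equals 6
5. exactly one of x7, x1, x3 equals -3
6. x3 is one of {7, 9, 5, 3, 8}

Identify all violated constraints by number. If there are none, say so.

The assignment fails constraints 1, 2, 4, 5.

1. x7 + x5 = -1 + (-7) = -8, not -11  FAIL
2. x3 = 5 ≠ 6 and x7 = -1 ≠ -3; both disjuncts false  FAIL
3. x5 = -7 lies in [-11, -5]  OK
4. abs(-7 - (-4)) = 3, not 6  FAIL
5. x7=-1, x1=-4, x3=5; 0 of them equal -3, not exactly one  FAIL
6. x3 = 5 is in {7, 9, 5, 3, 8}  OK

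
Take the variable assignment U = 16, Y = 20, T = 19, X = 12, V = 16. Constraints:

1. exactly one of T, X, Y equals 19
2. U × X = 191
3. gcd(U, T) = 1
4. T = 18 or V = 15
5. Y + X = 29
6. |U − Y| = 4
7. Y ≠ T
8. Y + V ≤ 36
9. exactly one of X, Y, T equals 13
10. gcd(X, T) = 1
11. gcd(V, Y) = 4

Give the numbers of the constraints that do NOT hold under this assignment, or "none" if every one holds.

Constraints 2, 4, 5, and 9 do not hold.

1. T=19, X=12, Y=20; 1 of them equals 19 — holds.
2. U × X = 16 × 12 = 192, not 191 — does not hold.
3. gcd(16, 19) = 1 — holds.
4. T = 19 ≠ 18 and V = 16 ≠ 15; both disjuncts false — does not hold.
5. Y + X = 20 + 12 = 32, not 29 — does not hold.
6. |16 − 20| = 4 — holds.
7. Y = 20, T = 19; distinct — holds.
8. Y + V = 20 + 16 = 36; 36 ≤ 36 — holds.
9. X=12, Y=20, T=19; 0 of them equal 13, not exactly one — does not hold.
10. gcd(12, 19) = 1 — holds.
11. gcd(16, 20) = 4 — holds.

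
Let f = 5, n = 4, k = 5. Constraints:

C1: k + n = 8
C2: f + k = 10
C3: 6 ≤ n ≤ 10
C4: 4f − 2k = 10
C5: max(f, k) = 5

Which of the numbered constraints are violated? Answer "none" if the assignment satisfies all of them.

C1: k + n = 5 + 4 = 9, not 8  fails
C2: f + k = 5 + 5 = 10  holds
C3: n = 4 is outside [6, 10]  fails
C4: 4f − 2k = 4(5) − 2(5) = 10  holds
C5: max(5, 5) = 5  holds

Violated: 1, 3.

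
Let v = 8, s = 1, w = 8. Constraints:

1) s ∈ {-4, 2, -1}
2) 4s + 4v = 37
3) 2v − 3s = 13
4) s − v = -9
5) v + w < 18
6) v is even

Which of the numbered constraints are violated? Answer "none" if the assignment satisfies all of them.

1) s = 1 is not in {-4, 2, -1} — does not hold.
2) 4s + 4v = 4(1) + 4(8) = 36, not 37 — does not hold.
3) 2v − 3s = 2(8) − 3(1) = 13 — holds.
4) s − v = 1 − 8 = -7, not -9 — does not hold.
5) v + w = 8 + 8 = 16; 16 < 18 — holds.
6) v = 8 is even — holds.

No — constraints 1, 2, and 4 are not satisfied.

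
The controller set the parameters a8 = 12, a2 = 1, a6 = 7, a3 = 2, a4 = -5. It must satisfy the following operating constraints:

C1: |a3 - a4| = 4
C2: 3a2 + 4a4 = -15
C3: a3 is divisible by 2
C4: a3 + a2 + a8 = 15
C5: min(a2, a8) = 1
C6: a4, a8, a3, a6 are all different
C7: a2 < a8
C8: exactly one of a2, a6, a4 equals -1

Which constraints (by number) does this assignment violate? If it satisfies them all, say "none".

The assignment fails constraints 1, 2, and 8.

C1: |2 - (-5)| = 7, not 4 — violated.
C2: 3a2 + 4a4 = 3(1) + 4(-5) = -17, not -15 — violated.
C3: 2 / 2 = 1, so 2 divides 2 — OK.
C4: a3 + a2 + a8 = 2 + 1 + 12 = 15 — OK.
C5: min(1, 12) = 1 — OK.
C6: values -5, 12, 2, 7 are pairwise distinct — OK.
C7: a2 = 1, a8 = 12; 1 < 12 — OK.
C8: a2=1, a6=7, a4=-5; 0 of them equal -1, not exactly one — violated.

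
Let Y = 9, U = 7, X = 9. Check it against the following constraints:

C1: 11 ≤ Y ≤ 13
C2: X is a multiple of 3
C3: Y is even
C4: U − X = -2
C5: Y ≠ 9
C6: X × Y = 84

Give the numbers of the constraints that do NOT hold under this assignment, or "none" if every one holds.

Constraints 1, 3, 5, and 6 are violated.

C1: Y = 9 is outside [11, 13]  FAIL
C2: 9 / 3 = 3, so 3 divides 9  OK
C3: Y = 9 is odd  FAIL
C4: U − X = 7 − 9 = -2  OK
C5: Y = 9, but 9 is required to differ  FAIL
C6: X × Y = 9 × 9 = 81, not 84  FAIL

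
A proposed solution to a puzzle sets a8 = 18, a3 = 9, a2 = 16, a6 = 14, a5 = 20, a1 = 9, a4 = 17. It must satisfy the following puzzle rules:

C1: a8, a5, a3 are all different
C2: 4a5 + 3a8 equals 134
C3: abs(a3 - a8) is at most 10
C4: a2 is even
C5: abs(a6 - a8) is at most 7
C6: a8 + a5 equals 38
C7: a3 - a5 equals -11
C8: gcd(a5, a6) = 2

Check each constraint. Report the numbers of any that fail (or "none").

C1: values 18, 20, 9 are pairwise distinct  holds
C2: 4a5 + 3a8 = 4(20) + 3(18) = 134  holds
C3: abs(9 - 18) = 9; 9 ≤ 10  holds
C4: a2 = 16 is even  holds
C5: abs(14 - 18) = 4; 4 ≤ 7  holds
C6: a8 + a5 = 18 + 20 = 38  holds
C7: a3 - a5 = 9 - 20 = -11  holds
C8: gcd(20, 14) = 2  holds

No violations.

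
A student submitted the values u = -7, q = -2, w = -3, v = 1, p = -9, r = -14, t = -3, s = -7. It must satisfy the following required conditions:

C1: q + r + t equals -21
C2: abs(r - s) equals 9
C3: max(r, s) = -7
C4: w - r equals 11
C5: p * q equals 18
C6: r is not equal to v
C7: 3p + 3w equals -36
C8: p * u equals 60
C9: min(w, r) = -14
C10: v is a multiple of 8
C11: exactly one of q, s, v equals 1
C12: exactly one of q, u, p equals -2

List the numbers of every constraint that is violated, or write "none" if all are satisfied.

The assignment fails constraints 1, 2, 8, 10.

C1: q + r + t = -2 + (-14) + (-3) = -19, not -21  false
C2: abs(-14 - (-7)) = 7, not 9  false
C3: max(-14, -7) = -7  true
C4: w - r = -3 - (-14) = 11  true
C5: p * q = -9 * (-2) = 18  true
C6: r = -14, v = 1; distinct  true
C7: 3p + 3w = 3(-9) + 3(-3) = -36  true
C8: p * u = -9 * (-7) = 63, not 60  false
C9: min(-3, -14) = -14  true
C10: 1 = 8*0 + 1, so 8 does not divide 1  false
C11: q=-2, s=-7, v=1; 1 of them equals 1  true
C12: q=-2, u=-7, p=-9; 1 of them equals -2  true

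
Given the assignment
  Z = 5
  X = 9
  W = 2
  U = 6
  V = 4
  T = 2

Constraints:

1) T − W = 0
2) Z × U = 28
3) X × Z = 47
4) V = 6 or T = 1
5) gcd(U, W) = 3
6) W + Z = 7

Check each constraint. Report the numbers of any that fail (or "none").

Constraints 2, 3, 4, 5 are violated.

1) T − W = 2 − 2 = 0 — holds.
2) Z × U = 5 × 6 = 30, not 28 — fails.
3) X × Z = 9 × 5 = 45, not 47 — fails.
4) V = 4 ≠ 6 and T = 2 ≠ 1; both disjuncts false — fails.
5) gcd(6, 2) = 2, not 3 — fails.
6) W + Z = 2 + 5 = 7 — holds.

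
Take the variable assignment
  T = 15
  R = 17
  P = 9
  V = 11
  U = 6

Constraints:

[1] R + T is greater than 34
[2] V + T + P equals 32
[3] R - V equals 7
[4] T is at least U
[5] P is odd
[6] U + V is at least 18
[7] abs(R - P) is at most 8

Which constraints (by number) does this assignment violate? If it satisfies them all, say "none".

[1] R + T = 17 + 15 = 32; 32 ≤ 34, bound 34 not met — does not hold.
[2] V + T + P = 11 + 15 + 9 = 35, not 32 — does not hold.
[3] R - V = 17 - 11 = 6, not 7 — does not hold.
[4] T = 15, U = 6; 15 ≥ 6 — holds.
[5] P = 9 is odd — holds.
[6] U + V = 6 + 11 = 17; 17 < 18, bound 18 not met — does not hold.
[7] abs(17 - 9) = 8; 8 ≤ 8 — holds.

No — constraints 1, 2, 3, and 6 are not satisfied.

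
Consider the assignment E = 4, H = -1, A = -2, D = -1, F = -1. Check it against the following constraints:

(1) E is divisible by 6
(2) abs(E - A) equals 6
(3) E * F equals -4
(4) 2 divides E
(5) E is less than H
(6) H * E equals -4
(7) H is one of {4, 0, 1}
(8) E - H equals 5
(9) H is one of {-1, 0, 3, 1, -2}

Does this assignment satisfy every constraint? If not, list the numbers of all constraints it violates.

(1) 4 = 6*0 + 4, so 6 does not divide 4 — fails.
(2) abs(4 - (-2)) = 6 — holds.
(3) E * F = 4 * (-1) = -4 — holds.
(4) 4 / 2 = 2, so 2 divides 4 — holds.
(5) E = 4, H = -1; 4 ≥ -1 (want <) — fails.
(6) H * E = -1 * 4 = -4 — holds.
(7) H = -1 is not in {4, 0, 1} — fails.
(8) E - H = 4 - (-1) = 5 — holds.
(9) H = -1 is in {-1, 0, 3, 1, -2} — holds.

No — constraints 1, 5, 7 are not satisfied.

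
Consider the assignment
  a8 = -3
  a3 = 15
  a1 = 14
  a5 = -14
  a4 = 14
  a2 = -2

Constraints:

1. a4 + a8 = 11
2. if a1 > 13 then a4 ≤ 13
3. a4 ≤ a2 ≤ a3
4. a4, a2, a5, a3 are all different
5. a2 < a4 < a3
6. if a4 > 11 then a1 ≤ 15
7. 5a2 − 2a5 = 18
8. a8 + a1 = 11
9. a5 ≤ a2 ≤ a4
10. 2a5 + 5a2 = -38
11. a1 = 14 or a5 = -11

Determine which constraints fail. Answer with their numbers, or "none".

1. a4 + a8 = 14 + (-3) = 11  true
2. a1 = 14 > 13, so we need a4 ≤ 13; but a4 = 14 > 13  false
3. values 14, -2, 15; a4 = 14 is not ≤ a2 = -2  false
4. values 14, -2, -14, 15 are pairwise distinct  true
5. values -2 < 14 < 15  true
6. a4 = 14 > 11, so we need a1 ≤ 15; a1 = 14 ≤ 15  true
7. 5a2 − 2a5 = 5(-2) − 2(-14) = 18  true
8. a8 + a1 = -3 + 14 = 11  true
9. values -14 ≤ -2 ≤ 14  true
10. 2a5 + 5a2 = 2(-14) + 5(-2) = -38  true
11. a1 = 14 = 14 (first disjunct)  true

The assignment fails constraints 2, 3.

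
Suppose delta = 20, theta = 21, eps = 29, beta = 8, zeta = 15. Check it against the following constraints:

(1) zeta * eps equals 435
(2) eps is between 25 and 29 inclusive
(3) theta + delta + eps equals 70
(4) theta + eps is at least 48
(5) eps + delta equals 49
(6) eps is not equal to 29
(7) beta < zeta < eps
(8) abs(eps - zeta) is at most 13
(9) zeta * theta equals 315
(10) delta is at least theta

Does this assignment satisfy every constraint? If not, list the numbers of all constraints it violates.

The assignment fails constraints 6, 8, and 10.

(1) zeta * eps = 15 * 29 = 435  ✔
(2) eps = 29 lies in [25, 29]  ✔
(3) theta + delta + eps = 21 + 20 + 29 = 70  ✔
(4) theta + eps = 21 + 29 = 50; 50 ≥ 48  ✔
(5) eps + delta = 29 + 20 = 49  ✔
(6) eps = 29, but 29 is required to differ  ✘
(7) values 8 < 15 < 29  ✔
(8) abs(29 - 15) = 14; 14 > 13, exceeds bound 13  ✘
(9) zeta * theta = 15 * 21 = 315  ✔
(10) delta = 20, theta = 21; 20 < 21 (want ≥)  ✘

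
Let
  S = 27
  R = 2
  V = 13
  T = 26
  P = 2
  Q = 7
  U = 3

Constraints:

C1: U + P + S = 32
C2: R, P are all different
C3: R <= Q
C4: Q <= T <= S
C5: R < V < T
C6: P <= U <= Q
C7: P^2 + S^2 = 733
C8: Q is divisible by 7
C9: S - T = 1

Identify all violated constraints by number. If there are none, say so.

Violated: 2.

C1: U + P + S = 3 + 2 + 27 = 32 — holds.
C2: R = P = 2, not all different — fails.
C3: R = 2, Q = 7; 2 ≤ 7 — holds.
C4: values 7 <= 26 <= 27 — holds.
C5: values 2 < 13 < 26 — holds.
C6: values 2 <= 3 <= 7 — holds.
C7: P^2 + S^2 = 2^2 + 27^2 = 4 + 729 = 733 — holds.
C8: 7 / 7 = 1, so 7 divides 7 — holds.
C9: S - T = 27 - 26 = 1 — holds.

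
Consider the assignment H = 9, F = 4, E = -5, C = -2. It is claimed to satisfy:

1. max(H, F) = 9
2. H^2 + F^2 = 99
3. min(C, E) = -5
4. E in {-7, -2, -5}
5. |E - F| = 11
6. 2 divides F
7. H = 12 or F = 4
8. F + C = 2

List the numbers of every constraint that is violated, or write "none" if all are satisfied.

No — constraints 2 and 5 are not satisfied.

1. max(9, 4) = 9 — holds.
2. H^2 + F^2 = 9^2 + 4^2 = 81 + 16 = 97, not 99 — fails.
3. min(-2, -5) = -5 — holds.
4. E = -5 is in {-7, -2, -5} — holds.
5. |-5 - 4| = 9, not 11 — fails.
6. 4 / 2 = 2, so 2 divides 4 — holds.
7. H = 9 ≠ 12, but F = 4 = 4 (second disjunct) — holds.
8. F + C = 4 + (-2) = 2 — holds.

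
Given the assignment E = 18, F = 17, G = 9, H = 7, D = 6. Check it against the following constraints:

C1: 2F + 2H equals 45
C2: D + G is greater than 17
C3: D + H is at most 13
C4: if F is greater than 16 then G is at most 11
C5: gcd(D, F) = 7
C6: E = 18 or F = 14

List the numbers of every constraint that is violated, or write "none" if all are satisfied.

C1: 2F + 2H = 2(17) + 2(7) = 48, not 45 — fails.
C2: D + G = 6 + 9 = 15; 15 ≤ 17, bound 17 not met — fails.
C3: D + H = 6 + 7 = 13; 13 ≤ 13 — holds.
C4: F = 17 > 16, so we need G ≤ 11; G = 9 ≤ 11 — holds.
C5: gcd(6, 17) = 1, not 7 — fails.
C6: E = 18 = 18 (first disjunct) — holds.

The assignment fails constraints 1, 2, and 5.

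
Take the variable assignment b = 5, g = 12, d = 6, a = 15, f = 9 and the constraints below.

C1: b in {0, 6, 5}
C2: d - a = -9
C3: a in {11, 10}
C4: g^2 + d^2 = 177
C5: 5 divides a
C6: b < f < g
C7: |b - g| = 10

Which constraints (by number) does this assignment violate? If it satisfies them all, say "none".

No — constraints 3, 4, 7 are not satisfied.

C1: b = 5 is in {0, 6, 5}  ✓
C2: d - a = 6 - 15 = -9  ✓
C3: a = 15 is not in {11, 10}  ✗
C4: g^2 + d^2 = 12^2 + 6^2 = 144 + 36 = 180, not 177  ✗
C5: 15 / 5 = 3, so 5 divides 15  ✓
C6: values 5 < 9 < 12  ✓
C7: |5 - 12| = 7, not 10  ✗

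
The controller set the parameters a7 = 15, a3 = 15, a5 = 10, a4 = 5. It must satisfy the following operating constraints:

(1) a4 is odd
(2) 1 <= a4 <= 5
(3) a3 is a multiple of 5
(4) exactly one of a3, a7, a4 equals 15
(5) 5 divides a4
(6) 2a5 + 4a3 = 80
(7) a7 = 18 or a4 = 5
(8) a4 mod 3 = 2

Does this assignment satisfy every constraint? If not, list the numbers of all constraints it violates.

(1) a4 = 5 is odd  OK
(2) a4 = 5 lies in [1, 5]  OK
(3) 15 / 5 = 3, so 5 divides 15  OK
(4) a3=15, a7=15, a4=5; 2 of them equal 15, not exactly one  FAIL
(5) 5 / 5 = 1, so 5 divides 5  OK
(6) 2a5 + 4a3 = 2(10) + 4(15) = 80  OK
(7) a7 = 15 ≠ 18, but a4 = 5 = 5 (second disjunct)  OK
(8) 5 mod 3 = 2  OK

Constraint 4 does not hold.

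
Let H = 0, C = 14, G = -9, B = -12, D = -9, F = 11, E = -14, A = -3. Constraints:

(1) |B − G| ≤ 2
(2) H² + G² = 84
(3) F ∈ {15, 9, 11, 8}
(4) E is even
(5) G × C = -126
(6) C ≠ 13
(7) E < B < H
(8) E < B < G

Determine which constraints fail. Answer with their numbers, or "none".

(1) |-12 − (-9)| = 3; 3 > 2, exceeds bound 2  fails
(2) H² + G² = 0² + (-9)² = 0 + 81 = 81, not 84  fails
(3) F = 11 is in {15, 9, 11, 8}  holds
(4) E = -14 is even  holds
(5) G × C = -9 × 14 = -126  holds
(6) C = 14, and 14 ≠ 13  holds
(7) values -14 < -12 < 0  holds
(8) values -14 < -12 < -9  holds

The assignment fails constraints 1 and 2.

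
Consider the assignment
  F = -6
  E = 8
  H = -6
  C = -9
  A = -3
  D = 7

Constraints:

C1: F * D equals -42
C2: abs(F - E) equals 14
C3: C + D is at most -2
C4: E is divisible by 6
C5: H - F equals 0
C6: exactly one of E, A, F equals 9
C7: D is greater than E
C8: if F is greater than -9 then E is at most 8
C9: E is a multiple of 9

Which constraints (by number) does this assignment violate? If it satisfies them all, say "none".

No — constraints 4, 6, 7, 9 are not satisfied.

C1: F * D = -6 * 7 = -42 — holds.
C2: abs(-6 - 8) = 14 — holds.
C3: C + D = -9 + 7 = -2; -2 ≤ -2 — holds.
C4: 8 = 6*1 + 2, so 6 does not divide 8 — fails.
C5: H - F = -6 - (-6) = 0 — holds.
C6: E=8, A=-3, F=-6; 0 of them equal 9, not exactly one — fails.
C7: D = 7, E = 8; 7 ≤ 8 (want >) — fails.
C8: F = -6 > -9, so we need E ≤ 8; E = 8 ≤ 8 — holds.
C9: 8 = 9*0 + 8, so 9 does not divide 8 — fails.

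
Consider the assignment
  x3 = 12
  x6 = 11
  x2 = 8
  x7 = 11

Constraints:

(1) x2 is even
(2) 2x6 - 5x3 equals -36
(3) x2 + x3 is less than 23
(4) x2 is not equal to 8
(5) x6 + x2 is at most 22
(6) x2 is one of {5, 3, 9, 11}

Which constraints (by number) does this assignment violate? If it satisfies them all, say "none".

(1) x2 = 8 is even  yes
(2) 2x6 - 5x3 = 2(11) - 5(12) = -38, not -36  no
(3) x2 + x3 = 8 + 12 = 20; 20 < 23  yes
(4) x2 = 8, but 8 is required to differ  no
(5) x6 + x2 = 11 + 8 = 19; 19 ≤ 22  yes
(6) x2 = 8 is not in {5, 3, 9, 11}  no

Violated: 2, 4, and 6.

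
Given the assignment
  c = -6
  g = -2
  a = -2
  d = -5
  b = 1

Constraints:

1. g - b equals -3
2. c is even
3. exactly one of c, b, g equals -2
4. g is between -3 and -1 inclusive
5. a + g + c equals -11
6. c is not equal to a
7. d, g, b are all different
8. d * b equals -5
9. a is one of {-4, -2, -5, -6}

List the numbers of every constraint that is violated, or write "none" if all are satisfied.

1. g - b = -2 - 1 = -3 — holds.
2. c = -6 is even — holds.
3. c=-6, b=1, g=-2; 1 of them equals -2 — holds.
4. g = -2 lies in [-3, -1] — holds.
5. a + g + c = -2 + (-2) + (-6) = -10, not -11 — fails.
6. c = -6, a = -2; distinct — holds.
7. values -5, -2, 1 are pairwise distinct — holds.
8. d * b = -5 * 1 = -5 — holds.
9. a = -2 is in {-4, -2, -5, -6} — holds.

Constraint 5 does not hold.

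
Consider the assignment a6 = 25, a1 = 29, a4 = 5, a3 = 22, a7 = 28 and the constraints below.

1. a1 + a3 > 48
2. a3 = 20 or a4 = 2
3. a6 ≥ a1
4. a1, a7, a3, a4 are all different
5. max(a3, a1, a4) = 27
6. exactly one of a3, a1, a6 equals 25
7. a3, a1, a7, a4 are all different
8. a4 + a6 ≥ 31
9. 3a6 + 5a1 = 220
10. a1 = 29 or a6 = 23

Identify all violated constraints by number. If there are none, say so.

1. a1 + a3 = 29 + 22 = 51; 51 > 48 — holds.
2. a3 = 22 ≠ 20 and a4 = 5 ≠ 2; both disjuncts false — does not hold.
3. a6 = 25, a1 = 29; 25 < 29 (want ≥) — does not hold.
4. values 29, 28, 22, 5 are pairwise distinct — holds.
5. max(22, 29, 5) = 29, not 27 — does not hold.
6. a3=22, a1=29, a6=25; 1 of them equals 25 — holds.
7. values 22, 29, 28, 5 are pairwise distinct — holds.
8. a4 + a6 = 5 + 25 = 30; 30 < 31, bound 31 not met — does not hold.
9. 3a6 + 5a1 = 3(25) + 5(29) = 220 — holds.
10. a1 = 29 = 29 (first disjunct) — holds.

No — constraints 2, 3, 5, and 8 are not satisfied.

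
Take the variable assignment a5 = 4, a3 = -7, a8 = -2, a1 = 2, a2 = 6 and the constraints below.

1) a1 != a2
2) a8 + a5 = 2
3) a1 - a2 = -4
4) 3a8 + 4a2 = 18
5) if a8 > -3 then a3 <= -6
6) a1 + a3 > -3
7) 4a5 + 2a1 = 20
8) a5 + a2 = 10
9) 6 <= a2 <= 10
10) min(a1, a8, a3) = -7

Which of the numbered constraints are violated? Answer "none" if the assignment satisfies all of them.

Violated: 6.

1) a1 = 2, a2 = 6; distinct  ✔
2) a8 + a5 = -2 + 4 = 2  ✔
3) a1 - a2 = 2 - 6 = -4  ✔
4) 3a8 + 4a2 = 3(-2) + 4(6) = 18  ✔
5) a8 = -2 > -3, so we need a3 ≤ -6; a3 = -7 ≤ -6  ✔
6) a1 + a3 = 2 + (-7) = -5; -5 ≤ -3, bound -3 not met  ✘
7) 4a5 + 2a1 = 4(4) + 2(2) = 20  ✔
8) a5 + a2 = 4 + 6 = 10  ✔
9) a2 = 6 lies in [6, 10]  ✔
10) min(2, -2, -7) = -7  ✔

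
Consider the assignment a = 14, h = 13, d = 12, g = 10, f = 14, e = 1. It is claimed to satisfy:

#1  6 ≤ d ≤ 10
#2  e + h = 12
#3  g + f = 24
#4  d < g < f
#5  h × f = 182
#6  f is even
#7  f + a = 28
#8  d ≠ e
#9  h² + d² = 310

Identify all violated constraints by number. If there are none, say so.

Violated: 1, 2, 4, 9.

#1 d = 12 is outside [6, 10] — violated.
#2 e + h = 1 + 13 = 14, not 12 — violated.
#3 g + f = 10 + 14 = 24 — satisfied.
#4 values 12, 10, 14; d = 12 is not < g = 10 — violated.
#5 h × f = 13 × 14 = 182 — satisfied.
#6 f = 14 is even — satisfied.
#7 f + a = 14 + 14 = 28 — satisfied.
#8 d = 12, e = 1; distinct — satisfied.
#9 h² + d² = 13² + 12² = 169 + 144 = 313, not 310 — violated.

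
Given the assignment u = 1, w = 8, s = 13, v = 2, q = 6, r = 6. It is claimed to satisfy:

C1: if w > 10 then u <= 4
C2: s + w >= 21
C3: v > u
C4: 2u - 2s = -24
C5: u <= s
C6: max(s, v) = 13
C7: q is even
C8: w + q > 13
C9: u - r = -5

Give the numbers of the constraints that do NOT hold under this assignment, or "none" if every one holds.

C1: w = 8, not > 10; antecedent false, conditional vacuously true — holds.
C2: s + w = 13 + 8 = 21; 21 ≥ 21 — holds.
C3: v = 2, u = 1; 2 > 1 — holds.
C4: 2u - 2s = 2(1) - 2(13) = -24 — holds.
C5: u = 1, s = 13; 1 ≤ 13 — holds.
C6: max(13, 2) = 13 — holds.
C7: q = 6 is even — holds.
C8: w + q = 8 + 6 = 14; 14 > 13 — holds.
C9: u - r = 1 - 6 = -5 — holds.

None — every constraint holds.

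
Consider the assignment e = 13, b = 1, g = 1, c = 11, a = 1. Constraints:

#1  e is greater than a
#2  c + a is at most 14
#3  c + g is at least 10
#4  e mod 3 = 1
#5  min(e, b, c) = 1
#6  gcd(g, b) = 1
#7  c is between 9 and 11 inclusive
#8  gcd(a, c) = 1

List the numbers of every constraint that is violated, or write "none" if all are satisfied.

#1 e = 13, a = 1; 13 > 1 — holds.
#2 c + a = 11 + 1 = 12; 12 ≤ 14 — holds.
#3 c + g = 11 + 1 = 12; 12 ≥ 10 — holds.
#4 13 mod 3 = 1 — holds.
#5 min(13, 1, 11) = 1 — holds.
#6 gcd(1, 1) = 1 — holds.
#7 c = 11 lies in [9, 11] — holds.
#8 gcd(1, 11) = 1 — holds.

Yes — all constraints hold.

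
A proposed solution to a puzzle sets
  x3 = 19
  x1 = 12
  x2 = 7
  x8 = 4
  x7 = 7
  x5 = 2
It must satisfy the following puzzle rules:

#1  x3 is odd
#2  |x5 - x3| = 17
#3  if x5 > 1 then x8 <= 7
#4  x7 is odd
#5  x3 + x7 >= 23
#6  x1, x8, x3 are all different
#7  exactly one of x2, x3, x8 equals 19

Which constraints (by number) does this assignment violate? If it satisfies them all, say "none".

Yes — all constraints hold.

#1 x3 = 19 is odd  true
#2 |2 - 19| = 17  true
#3 x5 = 2 > 1, so we need x8 ≤ 7; x8 = 4 ≤ 7  true
#4 x7 = 7 is odd  true
#5 x3 + x7 = 19 + 7 = 26; 26 ≥ 23  true
#6 values 12, 4, 19 are pairwise distinct  true
#7 x2=7, x3=19, x8=4; 1 of them equals 19  true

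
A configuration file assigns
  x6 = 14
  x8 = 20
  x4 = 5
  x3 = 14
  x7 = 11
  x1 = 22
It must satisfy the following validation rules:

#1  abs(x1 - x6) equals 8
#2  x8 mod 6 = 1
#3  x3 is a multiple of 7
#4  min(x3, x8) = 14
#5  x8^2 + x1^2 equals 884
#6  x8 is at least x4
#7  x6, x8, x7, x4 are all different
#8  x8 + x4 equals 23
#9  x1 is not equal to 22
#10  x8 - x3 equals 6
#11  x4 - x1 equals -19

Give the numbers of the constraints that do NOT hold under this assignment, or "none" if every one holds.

Constraints 2, 8, 9, 11 are violated.

#1 abs(22 - 14) = 8  true
#2 20 mod 6 = 2, not 1  false
#3 14 / 7 = 2, so 7 divides 14  true
#4 min(14, 20) = 14  true
#5 x8^2 + x1^2 = 20^2 + 22^2 = 400 + 484 = 884  true
#6 x8 = 20, x4 = 5; 20 ≥ 5  true
#7 values 14, 20, 11, 5 are pairwise distinct  true
#8 x8 + x4 = 20 + 5 = 25, not 23  false
#9 x1 = 22, but 22 is required to differ  false
#10 x8 - x3 = 20 - 14 = 6  true
#11 x4 - x1 = 5 - 22 = -17, not -19  false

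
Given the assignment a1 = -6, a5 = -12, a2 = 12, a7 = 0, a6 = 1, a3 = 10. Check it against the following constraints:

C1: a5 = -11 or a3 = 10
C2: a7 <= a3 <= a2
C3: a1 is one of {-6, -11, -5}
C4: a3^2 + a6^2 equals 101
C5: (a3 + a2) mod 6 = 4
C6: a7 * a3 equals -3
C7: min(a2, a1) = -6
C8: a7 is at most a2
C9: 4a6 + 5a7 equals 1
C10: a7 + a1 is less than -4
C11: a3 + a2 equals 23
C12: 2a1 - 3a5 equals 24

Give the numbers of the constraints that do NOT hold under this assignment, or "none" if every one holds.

Violated: 6, 9, and 11.

C1: a5 = -12 ≠ -11, but a3 = 10 = 10 (second disjunct)  true
C2: values 0 <= 10 <= 12  true
C3: a1 = -6 is in {-6, -11, -5}  true
C4: a3^2 + a6^2 = 10^2 + 1^2 = 100 + 1 = 101  true
C5: a3 + a2 = 22; 22 mod 6 = 4  true
C6: a7 * a3 = 0 * 10 = 0, not -3  false
C7: min(12, -6) = -6  true
C8: a7 = 0, a2 = 12; 0 ≤ 12  true
C9: 4a6 + 5a7 = 4(1) + 5(0) = 4, not 1  false
C10: a7 + a1 = 0 + (-6) = -6; -6 < -4  true
C11: a3 + a2 = 10 + 12 = 22, not 23  false
C12: 2a1 - 3a5 = 2(-6) - 3(-12) = 24  true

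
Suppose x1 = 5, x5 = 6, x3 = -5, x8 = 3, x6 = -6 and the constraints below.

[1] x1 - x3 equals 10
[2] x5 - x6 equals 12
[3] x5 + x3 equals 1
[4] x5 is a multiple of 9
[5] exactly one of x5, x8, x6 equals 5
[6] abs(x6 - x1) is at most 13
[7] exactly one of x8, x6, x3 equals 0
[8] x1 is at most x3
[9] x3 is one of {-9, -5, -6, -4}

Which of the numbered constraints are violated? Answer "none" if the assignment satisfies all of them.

The assignment fails constraints 4, 5, 7, and 8.

[1] x1 - x3 = 5 - (-5) = 10  yes
[2] x5 - x6 = 6 - (-6) = 12  yes
[3] x5 + x3 = 6 + (-5) = 1  yes
[4] 6 = 9*0 + 6, so 9 does not divide 6  no
[5] x5=6, x8=3, x6=-6; 0 of them equal 5, not exactly one  no
[6] abs(-6 - 5) = 11; 11 ≤ 13  yes
[7] x8=3, x6=-6, x3=-5; 0 of them equal 0, not exactly one  no
[8] x1 = 5, x3 = -5; 5 > -5 (want ≤)  no
[9] x3 = -5 is in {-9, -5, -6, -4}  yes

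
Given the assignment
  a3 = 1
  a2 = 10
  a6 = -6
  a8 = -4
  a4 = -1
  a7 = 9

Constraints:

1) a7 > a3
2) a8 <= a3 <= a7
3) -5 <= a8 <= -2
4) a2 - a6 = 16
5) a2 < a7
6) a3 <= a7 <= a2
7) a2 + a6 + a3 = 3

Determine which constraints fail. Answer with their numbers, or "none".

1) a7 = 9, a3 = 1; 9 > 1 — satisfied.
2) values -4 <= 1 <= 9 — satisfied.
3) a8 = -4 lies in [-5, -2] — satisfied.
4) a2 - a6 = 10 - (-6) = 16 — satisfied.
5) a2 = 10, a7 = 9; 10 ≥ 9 (want <) — violated.
6) values 1 <= 9 <= 10 — satisfied.
7) a2 + a6 + a3 = 10 + (-6) + 1 = 5, not 3 — violated.

Violated: 5, 7.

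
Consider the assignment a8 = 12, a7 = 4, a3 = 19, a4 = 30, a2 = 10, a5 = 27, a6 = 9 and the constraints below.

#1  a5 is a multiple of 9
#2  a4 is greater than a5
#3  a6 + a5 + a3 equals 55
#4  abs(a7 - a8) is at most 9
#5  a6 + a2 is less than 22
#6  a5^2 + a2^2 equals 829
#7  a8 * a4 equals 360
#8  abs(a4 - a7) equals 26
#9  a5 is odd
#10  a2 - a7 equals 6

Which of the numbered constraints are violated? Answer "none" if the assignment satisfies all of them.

Yes — all constraints hold.

#1 27 / 9 = 3, so 9 divides 27  yes
#2 a4 = 30, a5 = 27; 30 > 27  yes
#3 a6 + a5 + a3 = 9 + 27 + 19 = 55  yes
#4 abs(4 - 12) = 8; 8 ≤ 9  yes
#5 a6 + a2 = 9 + 10 = 19; 19 < 22  yes
#6 a5^2 + a2^2 = 27^2 + 10^2 = 729 + 100 = 829  yes
#7 a8 * a4 = 12 * 30 = 360  yes
#8 abs(30 - 4) = 26  yes
#9 a5 = 27 is odd  yes
#10 a2 - a7 = 10 - 4 = 6  yes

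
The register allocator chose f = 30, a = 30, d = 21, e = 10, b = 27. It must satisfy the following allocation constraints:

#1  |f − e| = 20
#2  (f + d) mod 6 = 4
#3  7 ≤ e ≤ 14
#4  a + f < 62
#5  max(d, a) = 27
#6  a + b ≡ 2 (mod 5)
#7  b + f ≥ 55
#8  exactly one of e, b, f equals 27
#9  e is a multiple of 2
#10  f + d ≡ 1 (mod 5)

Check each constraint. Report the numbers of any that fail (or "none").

#1 |30 − 10| = 20  yes
#2 f + d = 51; 51 mod 6 = 3, not 4  no
#3 e = 10 lies in [7, 14]  yes
#4 a + f = 30 + 30 = 60; 60 < 62  yes
#5 max(21, 30) = 30, not 27  no
#6 a + b = 57; 57 mod 5 = 2  yes
#7 b + f = 27 + 30 = 57; 57 ≥ 55  yes
#8 e=10, b=27, f=30; 1 of them equals 27  yes
#9 10 / 2 = 5, so 2 divides 10  yes
#10 f + d = 51; 51 mod 5 = 1  yes

Constraints 2 and 5 are violated.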